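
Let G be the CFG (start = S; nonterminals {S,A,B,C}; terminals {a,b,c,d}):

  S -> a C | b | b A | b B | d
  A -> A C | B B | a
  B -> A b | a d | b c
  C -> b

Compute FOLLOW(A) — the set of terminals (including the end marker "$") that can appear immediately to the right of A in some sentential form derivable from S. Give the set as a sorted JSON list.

Compute FIRST by fixpoint:
iter 1:
  A via A→a: +{a}
  B via B→A b: +{a}
  B via B→b c: +{b}
  C via C→b: +{b}
  S via S→a C: +{a}
  S via S→b: +{b}
  S via S→d: +{d}
  FIRST(S)={a,b,d}  FIRST(A)={a}  FIRST(B)={a,b}  FIRST(C)={b}
iter 2:
  A via A→B B: +{b}
  FIRST(S)={a,b,d}  FIRST(A)={a,b}  FIRST(B)={a,b}  FIRST(C)={b}
iter 3: (no change)
  FIRST(S)={a,b,d}  FIRST(A)={a,b}  FIRST(B)={a,b}  FIRST(C)={b}

FOLLOW sets:
initialize: $ ∈ FOLLOW(S)
round 1:
  A→A C: FOLLOW(A) ⊇ FIRST(C) = {b}; new: +{b}
  A→A C: FOLLOW(C) ⊇ FOLLOW(A) ⊇ {b}; new: +{b}
  A→B B: FOLLOW(B) ⊇ FIRST(B) = {a,b}; new: +{a,b}
  S→a C: FOLLOW(C) ⊇ FOLLOW(S) ⊇ {$}; new: +{$}
  S→b A: FOLLOW(A) ⊇ FOLLOW(S) ⊇ {$}; new: +{$}
  S→b B: FOLLOW(B) ⊇ FOLLOW(S) ⊇ {$}; new: +{$}
  S: {$}  A: {$,b}  B: {$,a,b}  C: {$,b}
round 2: — fixpoint
  S: {$}  A: {$,b}  B: {$,a,b}  C: {$,b}

FOLLOW(A) = ["$", "b"]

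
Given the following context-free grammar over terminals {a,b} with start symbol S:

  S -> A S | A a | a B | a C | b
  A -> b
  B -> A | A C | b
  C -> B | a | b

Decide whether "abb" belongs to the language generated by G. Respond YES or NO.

CNF form of G:
  S -> A S | A T0 | T0 B | T0 C | b
  A -> b
  B -> A C | b
  C -> A C | a | b
  T0 -> a

Fill CYK table bottom-up:
  T[0,0] 'a' = {C,T0}  orig:{C}
  T[1,1] 'b' = {A,B,C,S}
  T[2,2] 'b' = {A,B,C,S}
  T[0,1] 'ab' = {S}
  T[1,2] 'bb' = {B,C,S}
  T[0,2] 'abb' = {S}

S ∈ T[0,2] ⇒ YES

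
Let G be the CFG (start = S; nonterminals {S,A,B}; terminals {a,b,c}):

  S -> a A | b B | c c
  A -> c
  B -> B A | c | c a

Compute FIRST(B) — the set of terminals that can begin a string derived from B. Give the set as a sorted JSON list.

FIRST iteration:
round 1:
  A via A→c: +{c}
  B via B→c: +{c}
  S via S→a A: +{a}
  S via S→b B: +{b}
  S via S→c c: +{c}
  FIRST(S)={a,b,c}  FIRST(A)={c}  FIRST(B)={c}
round 2: (stable)
  FIRST(S)={a,b,c}  FIRST(A)={c}  FIRST(B)={c}

FIRST(B) = ["c"]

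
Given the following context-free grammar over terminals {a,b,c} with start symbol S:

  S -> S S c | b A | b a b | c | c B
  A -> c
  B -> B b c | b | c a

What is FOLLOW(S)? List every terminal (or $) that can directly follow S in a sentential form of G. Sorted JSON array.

FIRST sets, iterate to fixpoint:
round 1:
  A via A→c: +{c}
  B via B→b: +{b}
  B via B→c a: +{c}
  S via S→b A: +{b}
  S via S→c: +{c}
  S: {b,c}  A: {c}  B: {b,c}
round 2: (no change)
  S: {b,c}  A: {c}  B: {b,c}

FOLLOW sets:
FOLLOW(S) := {$}
[1]
  B→B b c: FOLLOW(B) ⊇ FIRST(b) = {b}; new: +{b}
  S→S S c: FOLLOW(S) ⊇ FIRST(S) = {b,c}; new: +{b,c}
  S→b A: FOLLOW(A) ⊇ FOLLOW(S) ⊇ {$,b,c}; new: +{$,b,c}
  S→c B: FOLLOW(B) ⊇ FOLLOW(S) ⊇ {$,b,c}; new: +{$,c}
  S: {$,b,c}  A: {$,b,c}  B: {$,b,c}
[2] (stable)
  S: {$,b,c}  A: {$,b,c}  B: {$,b,c}

FOLLOW(S) = ["$", "b", "c"]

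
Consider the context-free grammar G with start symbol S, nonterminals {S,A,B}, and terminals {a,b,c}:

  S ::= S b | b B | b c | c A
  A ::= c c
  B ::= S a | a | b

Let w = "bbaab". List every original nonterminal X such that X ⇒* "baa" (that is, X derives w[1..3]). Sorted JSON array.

CNF form of G:
  S -> S T2 | T0 A | T2 B | T2 T0
  A -> T0 T0
  B -> S T1 | a | b
  T0 -> c
  T1 -> a
  T2 -> b

CYK table (by increasing span), restricted to cells inside w[1..3]:
  cell(1,1) b: {B,T2}  orig:{B}
  cell(2,2) a: {B,T1}  orig:{B}
  cell(3,3) a: {B,T1}  orig:{B}
  cell(1,2) ba: {S}
  cell(2,3) aa: ∅
  cell(1,3) baa: {B}

Original NTs in T[1,3] deriving "baa": ["B"]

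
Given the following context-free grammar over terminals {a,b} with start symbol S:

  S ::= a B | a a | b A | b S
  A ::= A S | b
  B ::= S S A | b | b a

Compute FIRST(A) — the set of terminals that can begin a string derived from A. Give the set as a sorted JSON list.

FIRST sets, iterate to fixpoint:
iter 1:
  A via A→b: +{b}
  B via B→b: +{b}
  S via S→a B: +{a}
  S via S→b A: +{b}
  FIRST(S)={a,b}  FIRST(A)={b}  FIRST(B)={b}
iter 2:
  B via B→S S A: +{a}
  FIRST(S)={a,b}  FIRST(A)={b}  FIRST(B)={a,b}
iter 3: done
  FIRST(S)={a,b}  FIRST(A)={b}  FIRST(B)={a,b}

FIRST(A) = ["b"]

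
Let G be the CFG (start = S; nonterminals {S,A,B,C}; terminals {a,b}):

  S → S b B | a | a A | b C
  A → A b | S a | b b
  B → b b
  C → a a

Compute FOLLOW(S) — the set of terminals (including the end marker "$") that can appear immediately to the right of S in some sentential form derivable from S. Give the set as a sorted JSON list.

FIRST iteration:
[1]
  A via A→b b: +{b}
  B via B→b b: +{b}
  C via C→a a: +{a}
  S via S→a: +{a}
  S via S→b C: +{b}
  S: {a,b}  A: {b}  B: {b}  C: {a}
[2]
  A via A→S a: +{a}
  S: {a,b}  A: {a,b}  B: {b}  C: {a}
[3] — fixpoint
  S: {a,b}  A: {a,b}  B: {b}  C: {a}

FOLLOW iteration:
seed FOLLOW(S) with $
[1]
  A→A b: FOLLOW(A) ⊇ FIRST(b) = {b}; new: +{b}
  A→S a: FOLLOW(S) ⊇ FIRST(a) = {a}; new: +{a}
  S→S b B: FOLLOW(S) ⊇ FIRST(b) = {b}; new: +{b}
  S→S b B: FOLLOW(B) ⊇ FOLLOW(S) ⊇ {$,a,b}; new: +{$,a,b}
  S→a A: FOLLOW(A) ⊇ FOLLOW(S) ⊇ {$,a,b}; new: +{$,a}
  S→b C: FOLLOW(C) ⊇ FOLLOW(S) ⊇ {$,a,b}; new: +{$,a,b}
  S: {$,a,b}  A: {$,a,b}  B: {$,a,b}  C: {$,a,b}
[2] (stable)
  S: {$,a,b}  A: {$,a,b}  B: {$,a,b}  C: {$,a,b}

FOLLOW(S) = ["$", "a", "b"]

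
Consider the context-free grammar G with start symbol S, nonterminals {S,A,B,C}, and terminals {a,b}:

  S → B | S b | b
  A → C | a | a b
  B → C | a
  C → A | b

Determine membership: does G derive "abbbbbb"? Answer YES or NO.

CNF form of G:
  S -> S T1 | T0 T1 | a | b
  A -> T0 T1 | a | b
  B -> T0 T1 | a | b
  C -> T0 T1 | a | b
  T0 -> a
  T1 -> b

CYK table (by increasing span):
  cell(0,0) a: {A,B,C,S,T0}  orig:{A,B,C,S}
  cell(1,1) b: {A,B,C,S,T1}  orig:{A,B,C,S}
  cell(2,2) b: {A,B,C,S,T1}  orig:{A,B,C,S}
  cell(3,3) b: {A,B,C,S,T1}  orig:{A,B,C,S}
  cell(4,4) b: {A,B,C,S,T1}  orig:{A,B,C,S}
  cell(5,5) b: {A,B,C,S,T1}  orig:{A,B,C,S}
  cell(6,6) b: {A,B,C,S,T1}  orig:{A,B,C,S}
  cell(0,1) ab: {A,B,C,S}
  cell(1,2) bb: {S}
  cell(2,3) bb: {S}
  cell(3,4) bb: {S}
  cell(4,5) bb: {S}
  cell(5,6) bb: {S}
  cell(0,2) abb: {S}
  cell(1,3) bbb: {S}
  cell(2,4) bbb: {S}
  cell(3,5) bbb: {S}
  cell(4,6) bbb: {S}
  cell(0,3) abbb: {S}
  cell(1,4) bbbb: {S}
  cell(2,5) bbbb: {S}
  cell(3,6) bbbb: {S}
  cell(0,4) abbbb: {S}
  cell(1,5) bbbbb: {S}
  cell(2,6) bbbbb: {S}
  cell(0,5) abbbbb: {S}
  cell(1,6) bbbbbb: {S}
  cell(0,6) abbbbbb: {S}

S ∈ T[0,6] ⇒ YES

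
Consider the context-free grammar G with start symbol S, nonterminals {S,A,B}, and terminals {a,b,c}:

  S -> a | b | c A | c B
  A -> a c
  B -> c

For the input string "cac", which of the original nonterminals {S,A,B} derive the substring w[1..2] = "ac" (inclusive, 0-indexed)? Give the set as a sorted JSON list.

Convert to CNF:
  S -> T1 A | T1 B | a | b
  A -> T0 T1
  B -> c
  T0 -> a
  T1 -> c

Fill CYK table bottom-up (cells [i..j] with 1 ≤ i ≤ j ≤ 2 only):
  cell(1,1) a: {S,T0}  orig:{S}
  cell(2,2) c: {B,T1}  orig:{B}
  cell(1,2) ac: {A}

Original NTs in T[1,2] deriving "ac": ["A"]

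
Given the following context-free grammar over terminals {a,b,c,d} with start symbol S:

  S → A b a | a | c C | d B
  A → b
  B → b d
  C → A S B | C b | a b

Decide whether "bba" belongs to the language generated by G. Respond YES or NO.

CNF form of G:
  S -> A X5 | T1 B | T3 C | a
  A -> b
  B -> T0 T1
  C -> A X4 | C T0 | T2 T0
  T0 -> b
  T1 -> d
  T2 -> a
  T3 -> c
  X4 -> S B
  X5 -> T0 T2

CYK fill:
  T[0,0] 'b' = {A,T0}  orig:{A}
  T[1,1] 'b' = {A,T0}  orig:{A}
  T[2,2] 'a' = {S,T2}  orig:{S}
  T[0,1] 'bb' = ∅
  T[1,2] 'ba' = {X5}  orig:{}
  T[0,2] 'bba' = {S}

S ∈ T[0,2] ⇒ YES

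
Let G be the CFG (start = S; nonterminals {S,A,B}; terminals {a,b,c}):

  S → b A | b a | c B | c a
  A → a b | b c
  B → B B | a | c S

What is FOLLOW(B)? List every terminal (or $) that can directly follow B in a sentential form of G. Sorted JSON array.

FIRST sets, iterate to fixpoint:
round 1:
  A via A→a b: +{a}
  A via A→b c: +{b}
  B via B→a: +{a}
  B via B→c S: +{c}
  S via S→b A: +{b}
  S via S→c B: +{c}
  S: {b,c}  A: {a,b}  B: {a,c}
round 2: done
  S: {b,c}  A: {a,b}  B: {a,c}

FOLLOW sets:
initialize: $ ∈ FOLLOW(S)
pass 1:
  B→B B: FOLLOW(B) ⊇ FIRST(B) = {a,c}; new: +{a,c}
  B→c S: FOLLOW(S) ⊇ FOLLOW(B) ⊇ {a,c}; new: +{a,c}
  S→b A: FOLLOW(A) ⊇ FOLLOW(S) ⊇ {$,a,c}; new: +{$,a,c}
  S→c B: FOLLOW(B) ⊇ FOLLOW(S) ⊇ {$,a,c}; new: +{$}
  FOLLOW[S]={$,a,c}  FOLLOW[A]={$,a,c}  FOLLOW[B]={$,a,c}
pass 2: — fixpoint
  FOLLOW[S]={$,a,c}  FOLLOW[A]={$,a,c}  FOLLOW[B]={$,a,c}

FOLLOW(B) = ["$", "a", "c"]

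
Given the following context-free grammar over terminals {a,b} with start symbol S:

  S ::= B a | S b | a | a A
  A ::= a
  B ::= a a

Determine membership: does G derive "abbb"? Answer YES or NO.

Convert to CNF:
  S -> B T0 | S T1 | T0 A | a
  A -> a
  B -> T0 T0
  T0 -> a
  T1 -> b

CYK table (by increasing span):
  [0..0]={A,S,T0}  "a"  orig:{A,S}
  [1..1]={T1}  "b"  orig:{}
  [2..2]={T1}  "b"  orig:{}
  [3..3]={T1}  "b"  orig:{}
  [0..1]={S}  "ab"
  [1..2]=∅  "bb"
  [2..3]=∅  "bb"
  [0..2]={S}  "abb"
  [1..3]=∅  "bbb"
  [0..3]={S}  "abbb"

S ∈ T[0,3] ⇒ YES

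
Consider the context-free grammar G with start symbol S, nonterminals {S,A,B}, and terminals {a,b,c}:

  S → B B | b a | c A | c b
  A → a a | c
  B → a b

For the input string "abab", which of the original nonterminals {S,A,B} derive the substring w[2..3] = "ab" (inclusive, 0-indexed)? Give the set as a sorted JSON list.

Convert to CNF:
  S -> B B | T1 T0 | T2 A | T2 T1
  A -> T0 T0 | c
  B -> T0 T1
  T0 -> a
  T1 -> b
  T2 -> c

CYK table (by increasing span), restricted to cells inside w[2..3]:
  [2..2]={T0}  "a"  orig:{}
  [3..3]={T1}  "b"  orig:{}
  [2..3]={B}  "ab"

Original NTs in T[2,3] deriving "ab": ["B"]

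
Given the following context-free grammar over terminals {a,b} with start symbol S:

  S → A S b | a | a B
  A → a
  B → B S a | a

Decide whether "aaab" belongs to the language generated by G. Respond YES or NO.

Convert to CNF:
  S -> A X3 | T0 B | a
  A -> a
  B -> B X2 | a
  T0 -> a
  T1 -> b
  X2 -> S T0
  X3 -> S T1

Fill CYK table bottom-up:
  [0..0]={A,B,S,T0}  "a"  orig:{A,B,S}
  [1..1]={A,B,S,T0}  "a"  orig:{A,B,S}
  [2..2]={A,B,S,T0}  "a"  orig:{A,B,S}
  [3..3]={T1}  "b"  orig:{}
  [0..1]={S,X2}  "aa"  orig:{S}
  [1..2]={S,X2}  "aa"  orig:{S}
  [2..3]={X3}  "ab"  orig:{}
  [0..2]={B,X2}  "aaa"  orig:{B}
  [1..3]={S,X3}  "aab"  orig:{S}
  [0..3]={S}  "aaab"

S ∈ T[0,3] ⇒ YES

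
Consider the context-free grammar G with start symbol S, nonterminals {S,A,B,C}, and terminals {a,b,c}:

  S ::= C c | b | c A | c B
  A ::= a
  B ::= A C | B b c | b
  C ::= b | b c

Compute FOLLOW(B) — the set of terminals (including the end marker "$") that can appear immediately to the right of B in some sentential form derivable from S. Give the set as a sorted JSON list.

FIRST sets, iterate to fixpoint:
pass 1:
  A via A→a: +{a}
  B via B→A C: +{a}
  B via B→b: +{b}
  C via C→b: +{b}
  S via S→C c: +{b}
  S via S→c A: +{c}
  FIRST[S]={b,c}  FIRST[A]={a}  FIRST[B]={a,b}  FIRST[C]={b}
pass 2: — fixpoint
  FIRST[S]={b,c}  FIRST[A]={a}  FIRST[B]={a,b}  FIRST[C]={b}

FOLLOW sets:
initialize: $ ∈ FOLLOW(S)
[1]
  B→A C: FOLLOW(A) ⊇ FIRST(C) = {b}; new: +{b}
  B→B b c: FOLLOW(B) ⊇ FIRST(b) = {b}; new: +{b}
  S→C c: FOLLOW(C) ⊇ FIRST(c) = {c}; new: +{c}
  S→c A: FOLLOW(A) ⊇ FOLLOW(S) ⊇ {$}; new: +{$}
  S→c B: FOLLOW(B) ⊇ FOLLOW(S) ⊇ {$}; new: +{$}
  FOLLOW(S)={$}  FOLLOW(A)={$,b}  FOLLOW(B)={$,b}  FOLLOW(C)={c}
[2]
  B→A C: FOLLOW(C) ⊇ FOLLOW(B) ⊇ {$,b}; new: +{$,b}
  FOLLOW(S)={$}  FOLLOW(A)={$,b}  FOLLOW(B)={$,b}  FOLLOW(C)={$,b,c}
[3] (stable)
  FOLLOW(S)={$}  FOLLOW(A)={$,b}  FOLLOW(B)={$,b}  FOLLOW(C)={$,b,c}

FOLLOW(B) = ["$", "b"]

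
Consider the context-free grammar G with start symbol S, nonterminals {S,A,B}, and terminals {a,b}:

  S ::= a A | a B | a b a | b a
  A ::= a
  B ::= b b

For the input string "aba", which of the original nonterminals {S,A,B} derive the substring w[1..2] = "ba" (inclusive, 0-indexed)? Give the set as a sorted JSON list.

Convert to CNF:
  S -> T0 T1 | T1 A | T1 B | T1 X2
  A -> a
  B -> T0 T0
  T0 -> b
  T1 -> a
  X2 -> T0 T1

Fill CYK table bottom-up, restricted to cells inside w[1..2]:
  T[1,1] 'b' = {T0}  orig:{}
  T[2,2] 'a' = {A,T1}  orig:{A}
  T[1,2] 'ba' = {S,X2}  orig:{S}

Original NTs in T[1,2] deriving "ba": ["S"]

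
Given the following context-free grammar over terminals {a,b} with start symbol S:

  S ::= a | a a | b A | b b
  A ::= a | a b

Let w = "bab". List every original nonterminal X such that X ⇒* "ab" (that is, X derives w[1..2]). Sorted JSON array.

CNF form of G:
  S -> T0 T0 | T1 A | T1 T1 | a
  A -> T0 T1 | a
  T0 -> a
  T1 -> b

CYK table (by increasing span), restricted to cells inside w[1..2]:
  [1..1]={A,S,T0}  "a"  orig:{A,S}
  [2..2]={T1}  "b"  orig:{}
  [1..2]={A}  "ab"

Original NTs in T[1,2] deriving "ab": ["A"]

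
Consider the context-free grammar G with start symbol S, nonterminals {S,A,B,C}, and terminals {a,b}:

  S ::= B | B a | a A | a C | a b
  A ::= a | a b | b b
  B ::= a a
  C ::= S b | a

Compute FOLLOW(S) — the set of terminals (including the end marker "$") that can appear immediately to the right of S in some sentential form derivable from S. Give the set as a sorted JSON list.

FIRST iteration:
[1]
  A via A→a: +{a}
  A via A→b b: +{b}
  B via B→a a: +{a}
  C via C→a: +{a}
  S via S→B: +{a}
  S: {a}  A: {a,b}  B: {a}  C: {a}
[2] (stable)
  S: {a}  A: {a,b}  B: {a}  C: {a}

FOLLOW sets:
initialize: $ ∈ FOLLOW(S)
[1]
  C→S b: FOLLOW(S) ⊇ FIRST(b) = {b}; new: +{b}
  S→B: FOLLOW(B) ⊇ FOLLOW(S) ⊇ {$,b}; new: +{$,b}
  S→B a: FOLLOW(B) ⊇ FIRST(a) = {a}; new: +{a}
  S→a A: FOLLOW(A) ⊇ FOLLOW(S) ⊇ {$,b}; new: +{$,b}
  S→a C: FOLLOW(C) ⊇ FOLLOW(S) ⊇ {$,b}; new: +{$,b}
  FOLLOW[S]={$,b}  FOLLOW[A]={$,b}  FOLLOW[B]={$,a,b}  FOLLOW[C]={$,b}
[2] done
  FOLLOW[S]={$,b}  FOLLOW[A]={$,b}  FOLLOW[B]={$,a,b}  FOLLOW[C]={$,b}

FOLLOW(S) = ["$", "b"]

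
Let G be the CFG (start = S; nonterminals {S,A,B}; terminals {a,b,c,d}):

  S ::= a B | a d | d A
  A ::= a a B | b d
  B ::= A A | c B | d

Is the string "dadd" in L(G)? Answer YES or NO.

CNF form of G:
  S -> T0 B | T0 T2 | T2 A
  A -> T0 X4 | T1 T2
  B -> A A | T3 B | d
  T0 -> a
  T1 -> b
  T2 -> d
  T3 -> c
  X4 -> T0 B

CYK fill:
  cell(0,0) d: {B,T2}  orig:{B}
  cell(1,1) a: {T0}  orig:{}
  cell(2,2) d: {B,T2}  orig:{B}
  cell(3,3) d: {B,T2}  orig:{B}
  cell(0,1) da: ∅
  cell(1,2) ad: {S,X4}  orig:{S}
  cell(2,3) dd: ∅
  cell(0,2) dad: ∅
  cell(1,3) add: ∅
  cell(0,3) dadd: ∅

S ∉ T[0,3] ⇒ NO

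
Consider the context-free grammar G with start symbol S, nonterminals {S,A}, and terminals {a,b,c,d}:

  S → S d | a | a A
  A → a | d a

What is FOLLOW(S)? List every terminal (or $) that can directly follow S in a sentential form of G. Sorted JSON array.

Compute FIRST by fixpoint:
iter 1:
  A via A→a: +{a}
  A via A→d a: +{d}
  S via S→a: +{a}
  S: {a}  A: {a,d}
iter 2: — fixpoint
  S: {a}  A: {a,d}

FOLLOW iteration:
seed FOLLOW(S) with $
iter 1:
  S→S d: FOLLOW(S) ⊇ FIRST(d) = {d}; new: +{d}
  S→a A: FOLLOW(A) ⊇ FOLLOW(S) ⊇ {$,d}; new: +{$,d}
  FOLLOW(S)={$,d}  FOLLOW(A)={$,d}
iter 2: (stable)
  FOLLOW(S)={$,d}  FOLLOW(A)={$,d}

FOLLOW(S) = ["$", "d"]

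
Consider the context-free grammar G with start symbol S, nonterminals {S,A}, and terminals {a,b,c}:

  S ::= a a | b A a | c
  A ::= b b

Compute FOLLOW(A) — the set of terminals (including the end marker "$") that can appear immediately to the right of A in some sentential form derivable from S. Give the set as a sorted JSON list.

Compute FIRST by fixpoint:
pass 1:
  A via A→b b: +{b}
  S via S→a a: +{a}
  S via S→b A a: +{b}
  S via S→c: +{c}
  FIRST(S)={a,b,c}  FIRST(A)={b}
pass 2: done
  FIRST(S)={a,b,c}  FIRST(A)={b}

FOLLOW sets:
FOLLOW(S) := {$}
[1]
  S→b A a: FOLLOW(A) ⊇ FIRST(a) = {a}; new: +{a}
  S: {$}  A: {a}
[2] (stable)
  S: {$}  A: {a}

FOLLOW(A) = ["a"]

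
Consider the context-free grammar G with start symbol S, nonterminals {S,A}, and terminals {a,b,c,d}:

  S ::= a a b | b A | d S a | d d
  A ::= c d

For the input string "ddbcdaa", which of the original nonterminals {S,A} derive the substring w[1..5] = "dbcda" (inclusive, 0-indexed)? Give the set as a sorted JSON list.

CNF form of G:
  S -> T1 T1 | T1 X5 | T2 X4 | T3 A
  A -> T0 T1
  T0 -> c
  T1 -> d
  T2 -> a
  T3 -> b
  X4 -> T2 T3
  X5 -> S T2

CYK fill — only the sub-triangle for w[1..5]:
  T[1,1] 'd' = {T1}  orig:{}
  T[2,2] 'b' = {T3}  orig:{}
  T[3,3] 'c' = {T0}  orig:{}
  T[4,4] 'd' = {T1}  orig:{}
  T[5,5] 'a' = {T2}  orig:{}
  T[1,2] 'db' = ∅
  T[2,3] 'bc' = ∅
  T[3,4] 'cd' = {A}
  T[4,5] 'da' = ∅
  T[1,3] 'dbc' = ∅
  T[2,4] 'bcd' = {S}
  T[3,5] 'cda' = ∅
  T[1,4] 'dbcd' = ∅
  T[2,5] 'bcda' = {X5}  orig:{}
  T[1,5] 'dbcda' = {S}

Original NTs in T[1,5] deriving "dbcda": ["S"]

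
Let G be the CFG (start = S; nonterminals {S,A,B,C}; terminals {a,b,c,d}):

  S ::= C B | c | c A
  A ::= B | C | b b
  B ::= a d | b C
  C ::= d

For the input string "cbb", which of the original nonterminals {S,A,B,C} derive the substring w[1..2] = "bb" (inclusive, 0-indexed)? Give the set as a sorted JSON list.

CNF form of G:
  S -> C B | T3 A | c
  A -> T0 T1 | T2 C | T2 T2 | d
  B -> T0 T1 | T2 C
  C -> d
  T0 -> a
  T1 -> d
  T2 -> b
  T3 -> c

CYK table (by increasing span), restricted to cells inside w[1..2]:
  T[1,1] 'b' = {T2}  orig:{}
  T[2,2] 'b' = {T2}  orig:{}
  T[1,2] 'bb' = {A}

Original NTs in T[1,2] deriving "bb": ["A"]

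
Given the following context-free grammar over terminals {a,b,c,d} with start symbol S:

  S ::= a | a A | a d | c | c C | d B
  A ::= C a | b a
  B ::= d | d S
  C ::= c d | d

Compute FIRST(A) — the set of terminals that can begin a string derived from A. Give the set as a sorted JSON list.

FIRST sets, iterate to fixpoint:
[1]
  A via A→b a: +{b}
  B via B→d: +{d}
  C via C→c d: +{c}
  C via C→d: +{d}
  S via S→a: +{a}
  S via S→c: +{c}
  S via S→d B: +{d}
  S: {a,c,d}  A: {b}  B: {d}  C: {c,d}
[2]
  A via A→C a: +{c,d}
  S: {a,c,d}  A: {b,c,d}  B: {d}  C: {c,d}
[3] — fixpoint
  S: {a,c,d}  A: {b,c,d}  B: {d}  C: {c,d}

FIRST(A) = ["b", "c", "d"]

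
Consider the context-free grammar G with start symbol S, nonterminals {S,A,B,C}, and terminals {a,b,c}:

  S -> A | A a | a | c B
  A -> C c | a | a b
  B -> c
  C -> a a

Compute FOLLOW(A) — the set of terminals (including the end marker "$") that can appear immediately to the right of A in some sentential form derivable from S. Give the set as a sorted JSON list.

FIRST iteration:
iter 1:
  A via A→a: +{a}
  B via B→c: +{c}
  C via C→a a: +{a}
  S via S→A: +{a}
  S via S→c B: +{c}
  FIRST(S)={a,c}  FIRST(A)={a}  FIRST(B)={c}  FIRST(C)={a}
iter 2: (no change)
  FIRST(S)={a,c}  FIRST(A)={a}  FIRST(B)={c}  FIRST(C)={a}

FOLLOW iteration:
seed FOLLOW(S) with $
iter 1:
  A→C c: FOLLOW(C) ⊇ FIRST(c) = {c}; new: +{c}
  S→A: FOLLOW(A) ⊇ FOLLOW(S) ⊇ {$}; new: +{$}
  S→A a: FOLLOW(A) ⊇ FIRST(a) = {a}; new: +{a}
  S→c B: FOLLOW(B) ⊇ FOLLOW(S) ⊇ {$}; new: +{$}
  S: {$}  A: {$,a}  B: {$}  C: {c}
iter 2: done
  S: {$}  A: {$,a}  B: {$}  C: {c}

FOLLOW(A) = ["$", "a"]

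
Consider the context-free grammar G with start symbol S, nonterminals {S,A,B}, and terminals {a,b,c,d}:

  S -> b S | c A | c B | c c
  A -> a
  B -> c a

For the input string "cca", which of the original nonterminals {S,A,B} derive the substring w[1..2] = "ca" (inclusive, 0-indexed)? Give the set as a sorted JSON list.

CNF form of G:
  S -> T0 A | T0 B | T0 T0 | T2 S
  A -> a
  B -> T0 T1
  T0 -> c
  T1 -> a
  T2 -> b

CYK table (by increasing span) (cells [i..j] with 1 ≤ i ≤ j ≤ 2 only):
  [1..1]={T0}  "c"  orig:{}
  [2..2]={A,T1}  "a"  orig:{A}
  [1..2]={B,S}  "ca"

Original NTs in T[1,2] deriving "ca": ["B", "S"]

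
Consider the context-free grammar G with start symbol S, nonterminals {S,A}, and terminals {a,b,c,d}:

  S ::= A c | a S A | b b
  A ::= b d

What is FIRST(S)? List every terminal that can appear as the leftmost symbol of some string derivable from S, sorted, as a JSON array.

FIRST sets, iterate to fixpoint:
pass 1:
  A via A→b d: +{b}
  S via S→A c: +{b}
  S via S→a S A: +{a}
  S: {a,b}  A: {b}
pass 2: (stable)
  S: {a,b}  A: {b}

FIRST(S) = ["a", "b"]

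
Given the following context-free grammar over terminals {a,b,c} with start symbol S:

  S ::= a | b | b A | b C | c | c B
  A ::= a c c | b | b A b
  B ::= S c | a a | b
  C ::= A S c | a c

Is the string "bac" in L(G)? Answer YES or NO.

Convert to CNF:
  S -> T1 B | T2 A | T2 C | a | b | c
  A -> T0 X3 | T2 X4 | b
  B -> S T1 | T0 T0 | b
  C -> A X5 | T0 T1
  T0 -> a
  T1 -> c
  T2 -> b
  X3 -> T1 T1
  X4 -> A T2
  X5 -> S T1

CYK fill:
  T[0,0] 'b' = {A,B,S,T2}  orig:{A,B,S}
  T[1,1] 'a' = {S,T0}  orig:{S}
  T[2,2] 'c' = {S,T1}  orig:{S}
  T[0,1] 'ba' = ∅
  T[1,2] 'ac' = {B,C,X5}  orig:{B,C}
  T[0,2] 'bac' = {C,S}

S ∈ T[0,2] ⇒ YES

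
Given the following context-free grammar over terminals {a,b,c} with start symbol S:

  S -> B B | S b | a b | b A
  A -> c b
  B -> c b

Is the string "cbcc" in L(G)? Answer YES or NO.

CNF form of G:
  S -> B B | S T1 | T1 A | T2 T1
  A -> T0 T1
  B -> T0 T1
  T0 -> c
  T1 -> b
  T2 -> a

CYK table (by increasing span):
  cell(0,0) c: {T0}  orig:{}
  cell(1,1) b: {T1}  orig:{}
  cell(2,2) c: {T0}  orig:{}
  cell(3,3) c: {T0}  orig:{}
  cell(0,1) cb: {A,B}
  cell(1,2) bc: ∅
  cell(2,3) cc: ∅
  cell(0,2) cbc: ∅
  cell(1,3) bcc: ∅
  cell(0,3) cbcc: ∅

S ∉ T[0,3] ⇒ NO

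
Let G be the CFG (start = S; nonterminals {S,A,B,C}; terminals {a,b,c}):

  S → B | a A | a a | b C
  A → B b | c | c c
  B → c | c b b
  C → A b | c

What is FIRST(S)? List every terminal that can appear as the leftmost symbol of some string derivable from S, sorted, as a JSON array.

FIRST iteration:
[1]
  A via A→c: +{c}
  B via B→c: +{c}
  C via C→A b: +{c}
  S via S→B: +{c}
  S via S→a A: +{a}
  S via S→b C: +{b}
  S: {a,b,c}  A: {c}  B: {c}  C: {c}
[2] done
  S: {a,b,c}  A: {c}  B: {c}  C: {c}

FIRST(S) = ["a", "b", "c"]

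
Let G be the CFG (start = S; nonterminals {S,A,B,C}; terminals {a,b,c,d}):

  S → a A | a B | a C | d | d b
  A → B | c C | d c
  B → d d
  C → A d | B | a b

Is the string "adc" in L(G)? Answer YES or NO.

Convert to CNF:
  S -> T1 T3 | T2 A | T2 B | T2 C | d
  A -> T0 C | T1 T0 | T1 T1
  B -> T1 T1
  C -> A T1 | T1 T1 | T2 T3
  T0 -> c
  T1 -> d
  T2 -> a
  T3 -> b

CYK table (by increasing span):
  [0..0]={T2}  "a"  orig:{}
  [1..1]={S,T1}  "d"  orig:{S}
  [2..2]={T0}  "c"  orig:{}
  [0..1]=∅  "ad"
  [1..2]={A}  "dc"
  [0..2]={S}  "adc"

S ∈ T[0,2] ⇒ YES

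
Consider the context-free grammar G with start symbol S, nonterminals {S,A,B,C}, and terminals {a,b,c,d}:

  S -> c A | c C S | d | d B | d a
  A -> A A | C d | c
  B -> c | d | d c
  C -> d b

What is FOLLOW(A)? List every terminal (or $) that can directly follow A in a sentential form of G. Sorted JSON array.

FIRST iteration:
pass 1:
  A via A→c: +{c}
  B via B→c: +{c}
  B via B→d: +{d}
  C via C→d b: +{d}
  S via S→c A: +{c}
  S via S→d: +{d}
  S: {c,d}  A: {c}  B: {c,d}  C: {d}
pass 2:
  A via A→C d: +{d}
  S: {c,d}  A: {c,d}  B: {c,d}  C: {d}
pass 3: done
  S: {c,d}  A: {c,d}  B: {c,d}  C: {d}

FOLLOW sets:
FOLLOW(S) := {$}
iter 1:
  A→A A: FOLLOW(A) ⊇ FIRST(A) = {c,d}; new: +{c,d}
  A→C d: FOLLOW(C) ⊇ FIRST(d) = {d}; new: +{d}
  S→c A: FOLLOW(A) ⊇ FOLLOW(S) ⊇ {$}; new: +{$}
  S→c C S: FOLLOW(C) ⊇ FIRST(S) = {c,d}; new: +{c}
  S→d B: FOLLOW(B) ⊇ FOLLOW(S) ⊇ {$}; new: +{$}
  FOLLOW[S]={$}  FOLLOW[A]={$,c,d}  FOLLOW[B]={$}  FOLLOW[C]={c,d}
iter 2: (no change)
  FOLLOW[S]={$}  FOLLOW[A]={$,c,d}  FOLLOW[B]={$}  FOLLOW[C]={c,d}

FOLLOW(A) = ["$", "c", "d"]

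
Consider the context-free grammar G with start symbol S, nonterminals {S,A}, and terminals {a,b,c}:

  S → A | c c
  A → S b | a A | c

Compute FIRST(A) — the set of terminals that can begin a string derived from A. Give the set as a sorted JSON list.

FIRST iteration:
pass 1:
  A via A→a A: +{a}
  A via A→c: +{c}
  S via S→A: +{a,c}
  FIRST(S)={a,c}  FIRST(A)={a,c}
pass 2: (stable)
  FIRST(S)={a,c}  FIRST(A)={a,c}

FIRST(A) = ["a", "c"]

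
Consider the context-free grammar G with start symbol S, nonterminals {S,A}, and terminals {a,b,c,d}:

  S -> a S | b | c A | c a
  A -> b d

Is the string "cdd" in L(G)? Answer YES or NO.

Convert to CNF:
  S -> T2 S | T3 A | T3 T2 | b
  A -> T0 T1
  T0 -> b
  T1 -> d
  T2 -> a
  T3 -> c

CYK fill:
  cell(0,0) c: {T3}  orig:{}
  cell(1,1) d: {T1}  orig:{}
  cell(2,2) d: {T1}  orig:{}
  cell(0,1) cd: ∅
  cell(1,2) dd: ∅
  cell(0,2) cdd: ∅

S ∉ T[0,2] ⇒ NO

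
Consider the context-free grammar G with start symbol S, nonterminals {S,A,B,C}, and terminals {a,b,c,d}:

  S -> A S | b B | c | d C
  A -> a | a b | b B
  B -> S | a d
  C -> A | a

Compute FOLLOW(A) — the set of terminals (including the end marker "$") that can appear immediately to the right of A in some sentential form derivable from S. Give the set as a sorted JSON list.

FIRST iteration:
[1]
  A via A→a: +{a}
  A via A→b B: +{b}
  B via B→a d: +{a}
  C via C→A: +{a,b}
  S via S→A S: +{a,b}
  S via S→c: +{c}
  S via S→d C: +{d}
  FIRST[S]={a,b,c,d}  FIRST[A]={a,b}  FIRST[B]={a}  FIRST[C]={a,b}
[2]
  B via B→S: +{b,c,d}
  FIRST[S]={a,b,c,d}  FIRST[A]={a,b}  FIRST[B]={a,b,c,d}  FIRST[C]={a,b}
[3] done
  FIRST[S]={a,b,c,d}  FIRST[A]={a,b}  FIRST[B]={a,b,c,d}  FIRST[C]={a,b}

FOLLOW sets:
FOLLOW(S) := {$}
round 1:
  S→A S: FOLLOW(A) ⊇ FIRST(S) = {a,b,c,d}; new: +{a,b,c,d}
  S→b B: FOLLOW(B) ⊇ FOLLOW(S) ⊇ {$}; new: +{$}
  S→d C: FOLLOW(C) ⊇ FOLLOW(S) ⊇ {$}; new: +{$}
  FOLLOW[S]={$}  FOLLOW[A]={a,b,c,d}  FOLLOW[B]={$}  FOLLOW[C]={$}
round 2:
  A→b B: FOLLOW(B) ⊇ FOLLOW(A) ⊇ {a,b,c,d}; new: +{a,b,c,d}
  B→S: FOLLOW(S) ⊇ FOLLOW(B) ⊇ {$,a,b,c,d}; new: +{a,b,c,d}
  C→A: FOLLOW(A) ⊇ FOLLOW(C) ⊇ {$}; new: +{$}
  S→d C: FOLLOW(C) ⊇ FOLLOW(S) ⊇ {$,a,b,c,d}; new: +{a,b,c,d}
  FOLLOW[S]={$,a,b,c,d}  FOLLOW[A]={$,a,b,c,d}  FOLLOW[B]={$,a,b,c,d}  FOLLOW[C]={$,a,b,c,d}
round 3: (no change)
  FOLLOW[S]={$,a,b,c,d}  FOLLOW[A]={$,a,b,c,d}  FOLLOW[B]={$,a,b,c,d}  FOLLOW[C]={$,a,b,c,d}

FOLLOW(A) = ["$", "a", "b", "c", "d"]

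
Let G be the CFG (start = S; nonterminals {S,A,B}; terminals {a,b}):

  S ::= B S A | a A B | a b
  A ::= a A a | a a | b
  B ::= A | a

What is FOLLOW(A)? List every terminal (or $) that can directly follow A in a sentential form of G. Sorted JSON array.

FIRST sets, iterate to fixpoint:
pass 1:
  A via A→a A a: +{a}
  A via A→b: +{b}
  B via B→A: +{a,b}
  S via S→B S A: +{a,b}
  S: {a,b}  A: {a,b}  B: {a,b}
pass 2: — fixpoint
  S: {a,b}  A: {a,b}  B: {a,b}

Compute FOLLOW by fixpoint:
seed FOLLOW(S) with $
[1]
  A→a A a: FOLLOW(A) ⊇ FIRST(a) = {a}; new: +{a}
  S→B S A: FOLLOW(B) ⊇ FIRST(S) = {a,b}; new: +{a,b}
  S→B S A: FOLLOW(S) ⊇ FIRST(A) = {a,b}; new: +{a,b}
  S→B S A: FOLLOW(A) ⊇ FOLLOW(S) ⊇ {$,a,b}; new: +{$,b}
  S→a A B: FOLLOW(B) ⊇ FOLLOW(S) ⊇ {$,a,b}; new: +{$}
  FOLLOW(S)={$,a,b}  FOLLOW(A)={$,a,b}  FOLLOW(B)={$,a,b}
[2] (stable)
  FOLLOW(S)={$,a,b}  FOLLOW(A)={$,a,b}  FOLLOW(B)={$,a,b}

FOLLOW(A) = ["$", "a", "b"]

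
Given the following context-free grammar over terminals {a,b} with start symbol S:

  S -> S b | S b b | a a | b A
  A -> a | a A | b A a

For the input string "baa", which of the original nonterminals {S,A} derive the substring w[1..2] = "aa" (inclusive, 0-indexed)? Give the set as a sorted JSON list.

Convert to CNF:
  S -> S T1 | S X3 | T0 T0 | T1 A
  A -> T0 A | T1 X2 | a
  T0 -> a
  T1 -> b
  X2 -> A T0
  X3 -> T1 T1

Fill CYK table bottom-up (cells [i..j] with 1 ≤ i ≤ j ≤ 2 only):
  T[1,1] 'a' = {A,T0}  orig:{A}
  T[2,2] 'a' = {A,T0}  orig:{A}
  T[1,2] 'aa' = {A,S,X2}  orig:{A,S}

Original NTs in T[1,2] deriving "aa": ["A", "S"]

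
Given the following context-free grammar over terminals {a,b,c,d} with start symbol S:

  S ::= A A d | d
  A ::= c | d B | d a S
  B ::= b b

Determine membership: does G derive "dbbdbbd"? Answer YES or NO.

Convert to CNF:
  S -> A X4 | d
  A -> T0 B | T0 X3 | c
  B -> T2 T2
  T0 -> d
  T1 -> a
  T2 -> b
  X3 -> T1 S
  X4 -> A T0

CYK table (by increasing span):
  cell(0,0) d: {S,T0}  orig:{S}
  cell(1,1) b: {T2}  orig:{}
  cell(2,2) b: {T2}  orig:{}
  cell(3,3) d: {S,T0}  orig:{S}
  cell(4,4) b: {T2}  orig:{}
  cell(5,5) b: {T2}  orig:{}
  cell(6,6) d: {S,T0}  orig:{S}
  cell(0,1) db: ∅
  cell(1,2) bb: {B}
  cell(2,3) bd: ∅
  cell(3,4) db: ∅
  cell(4,5) bb: {B}
  cell(5,6) bd: ∅
  cell(0,2) dbb: {A}
  cell(1,3) bbd: ∅
  cell(2,4) bdb: ∅
  cell(3,5) dbb: {A}
  cell(4,6) bbd: ∅
  cell(0,3) dbbd: {X4}  orig:{}
  cell(1,4) bbdb: ∅
  cell(2,5) bdbb: ∅
  cell(3,6) dbbd: {X4}  orig:{}
  cell(0,4) dbbdb: ∅
  cell(1,5) bbdbb: ∅
  cell(2,6) bdbbd: ∅
  cell(0,5) dbbdbb: ∅
  cell(1,6) bbdbbd: ∅
  cell(0,6) dbbdbbd: {S}

S ∈ T[0,6] ⇒ YES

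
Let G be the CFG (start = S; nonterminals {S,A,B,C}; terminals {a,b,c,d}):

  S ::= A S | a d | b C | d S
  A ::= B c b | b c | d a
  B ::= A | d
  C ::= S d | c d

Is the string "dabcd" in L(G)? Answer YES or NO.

Convert to CNF:
  S -> A S | T1 C | T2 S | T3 T2
  A -> B X4 | T1 T0 | T2 T3
  B -> B X5 | T1 T0 | T2 T3 | d
  C -> S T2 | T0 T2
  T0 -> c
  T1 -> b
  T2 -> d
  T3 -> a
  X4 -> T0 T1
  X5 -> T0 T1

Fill CYK table bottom-up:
  cell(0,0) d: {B,T2}  orig:{B}
  cell(1,1) a: {T3}  orig:{}
  cell(2,2) b: {T1}  orig:{}
  cell(3,3) c: {T0}  orig:{}
  cell(4,4) d: {B,T2}  orig:{B}
  cell(0,1) da: {A,B}
  cell(1,2) ab: ∅
  cell(2,3) bc: {A,B}
  cell(3,4) cd: {C}
  cell(0,2) dab: ∅
  cell(1,3) abc: ∅
  cell(2,4) bcd: {S}
  cell(0,3) dabc: ∅
  cell(1,4) abcd: ∅
  cell(0,4) dabcd: {S}

S ∈ T[0,4] ⇒ YES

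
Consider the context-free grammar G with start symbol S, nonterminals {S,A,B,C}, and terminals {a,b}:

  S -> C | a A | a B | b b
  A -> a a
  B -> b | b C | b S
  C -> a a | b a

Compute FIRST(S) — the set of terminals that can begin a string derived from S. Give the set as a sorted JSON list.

FIRST iteration:
round 1:
  A via A→a a: +{a}
  B via B→b: +{b}
  C via C→a a: +{a}
  C via C→b a: +{b}
  S via S→C: +{a,b}
  FIRST[S]={a,b}  FIRST[A]={a}  FIRST[B]={b}  FIRST[C]={a,b}
round 2: — fixpoint
  FIRST[S]={a,b}  FIRST[A]={a}  FIRST[B]={b}  FIRST[C]={a,b}

FIRST(S) = ["a", "b"]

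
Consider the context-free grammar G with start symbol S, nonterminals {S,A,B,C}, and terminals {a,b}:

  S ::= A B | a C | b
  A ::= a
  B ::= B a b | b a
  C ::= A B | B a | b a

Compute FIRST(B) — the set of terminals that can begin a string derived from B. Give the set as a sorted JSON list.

Compute FIRST by fixpoint:
pass 1:
  A via A→a: +{a}
  B via B→b a: +{b}
  C via C→A B: +{a}
  C via C→B a: +{b}
  S via S→A B: +{a}
  S via S→b: +{b}
  FIRST[S]={a,b}  FIRST[A]={a}  FIRST[B]={b}  FIRST[C]={a,b}
pass 2: — fixpoint
  FIRST[S]={a,b}  FIRST[A]={a}  FIRST[B]={b}  FIRST[C]={a,b}

FIRST(B) = ["b"]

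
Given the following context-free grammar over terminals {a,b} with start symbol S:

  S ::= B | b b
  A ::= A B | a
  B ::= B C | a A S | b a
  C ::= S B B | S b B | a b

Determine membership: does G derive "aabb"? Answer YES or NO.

CNF form of G:
  S -> B C | T0 X5 | T1 T0 | T1 T1
  A -> A B | a
  B -> B C | T0 X2 | T1 T0
  C -> S X3 | S X4 | T0 T1
  T0 -> a
  T1 -> b
  X2 -> A S
  X3 -> B B
  X4 -> T1 B
  X5 -> A S

CYK table (by increasing span):
  T[0,0] 'a' = {A,T0}  orig:{A}
  T[1,1] 'a' = {A,T0}  orig:{A}
  T[2,2] 'b' = {T1}  orig:{}
  T[3,3] 'b' = {T1}  orig:{}
  T[0,1] 'aa' = ∅
  T[1,2] 'ab' = {C}
  T[2,3] 'bb' = {S}
  T[0,2] 'aab' = ∅
  T[1,3] 'abb' = {X2,X5}  orig:{}
  T[0,3] 'aabb' = {B,S}

S ∈ T[0,3] ⇒ YES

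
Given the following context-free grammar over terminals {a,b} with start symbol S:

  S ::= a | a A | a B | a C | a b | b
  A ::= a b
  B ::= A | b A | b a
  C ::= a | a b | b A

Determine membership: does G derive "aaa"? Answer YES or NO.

Convert to CNF:
  S -> T0 A | T0 B | T0 C | T0 T1 | a | b
  A -> T0 T1
  B -> T0 T1 | T1 A | T1 T0
  C -> T0 T1 | T1 A | a
  T0 -> a
  T1 -> b

Fill CYK table bottom-up:
  T[0,0] 'a' = {C,S,T0}  orig:{C,S}
  T[1,1] 'a' = {C,S,T0}  orig:{C,S}
  T[2,2] 'a' = {C,S,T0}  orig:{C,S}
  T[0,1] 'aa' = {S}
  T[1,2] 'aa' = {S}
  T[0,2] 'aaa' = ∅

S ∉ T[0,2] ⇒ NO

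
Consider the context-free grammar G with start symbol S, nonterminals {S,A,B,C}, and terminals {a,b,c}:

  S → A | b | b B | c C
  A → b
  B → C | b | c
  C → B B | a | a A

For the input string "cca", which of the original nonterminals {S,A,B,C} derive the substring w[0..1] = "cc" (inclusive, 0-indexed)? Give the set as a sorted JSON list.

CNF form of G:
  S -> T1 B | T2 C | b
  A -> b
  B -> B B | T0 A | a | b | c
  C -> B B | T0 A | a
  T0 -> a
  T1 -> b
  T2 -> c

Fill CYK table bottom-up — only the sub-triangle for w[0..1]:
  cell(0,0) c: {B,T2}  orig:{B}
  cell(1,1) c: {B,T2}  orig:{B}
  cell(0,1) cc: {B,C}

Original NTs in T[0,1] deriving "cc": ["B", "C"]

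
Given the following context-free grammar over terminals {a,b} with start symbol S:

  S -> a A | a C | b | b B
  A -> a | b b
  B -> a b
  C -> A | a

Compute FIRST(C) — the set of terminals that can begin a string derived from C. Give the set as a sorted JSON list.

Compute FIRST by fixpoint:
iter 1:
  A via A→a: +{a}
  A via A→b b: +{b}
  B via B→a b: +{a}
  C via C→A: +{a,b}
  S via S→a A: +{a}
  S via S→b: +{b}
  FIRST(S)={a,b}  FIRST(A)={a,b}  FIRST(B)={a}  FIRST(C)={a,b}
iter 2: done
  FIRST(S)={a,b}  FIRST(A)={a,b}  FIRST(B)={a}  FIRST(C)={a,b}

FIRST(C) = ["a", "b"]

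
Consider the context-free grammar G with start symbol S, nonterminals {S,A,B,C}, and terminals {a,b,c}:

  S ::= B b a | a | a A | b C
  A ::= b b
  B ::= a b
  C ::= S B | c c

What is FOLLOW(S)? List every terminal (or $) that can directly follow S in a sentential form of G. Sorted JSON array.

FIRST sets, iterate to fixpoint:
round 1:
  A via A→b b: +{b}
  B via B→a b: +{a}
  C via C→c c: +{c}
  S via S→B b a: +{a}
  S via S→b C: +{b}
  FIRST(S)={a,b}  FIRST(A)={b}  FIRST(B)={a}  FIRST(C)={c}
round 2:
  C via C→S B: +{a,b}
  FIRST(S)={a,b}  FIRST(A)={b}  FIRST(B)={a}  FIRST(C)={a,b,c}
round 3: (no change)
  FIRST(S)={a,b}  FIRST(A)={b}  FIRST(B)={a}  FIRST(C)={a,b,c}

Compute FOLLOW by fixpoint:
seed FOLLOW(S) with $
round 1:
  C→S B: FOLLOW(S) ⊇ FIRST(B) = {a}; new: +{a}
  S→B b a: FOLLOW(B) ⊇ FIRST(b) = {b}; new: +{b}
  S→a A: FOLLOW(A) ⊇ FOLLOW(S) ⊇ {$,a}; new: +{$,a}
  S→b C: FOLLOW(C) ⊇ FOLLOW(S) ⊇ {$,a}; new: +{$,a}
  S: {$,a}  A: {$,a}  B: {b}  C: {$,a}
round 2:
  C→S B: FOLLOW(B) ⊇ FOLLOW(C) ⊇ {$,a}; new: +{$,a}
  S: {$,a}  A: {$,a}  B: {$,a,b}  C: {$,a}
round 3: done
  S: {$,a}  A: {$,a}  B: {$,a,b}  C: {$,a}

FOLLOW(S) = ["$", "a"]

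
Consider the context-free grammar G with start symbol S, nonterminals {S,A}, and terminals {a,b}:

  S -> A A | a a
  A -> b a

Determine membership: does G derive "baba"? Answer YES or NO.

Convert to CNF:
  S -> A A | T1 T1
  A -> T0 T1
  T0 -> b
  T1 -> a

Fill CYK table bottom-up:
  [0..0]={T0}  "b"  orig:{}
  [1..1]={T1}  "a"  orig:{}
  [2..2]={T0}  "b"  orig:{}
  [3..3]={T1}  "a"  orig:{}
  [0..1]={A}  "ba"
  [1..2]=∅  "ab"
  [2..3]={A}  "ba"
  [0..2]=∅  "bab"
  [1..3]=∅  "aba"
  [0..3]={S}  "baba"

S ∈ T[0,3] ⇒ YES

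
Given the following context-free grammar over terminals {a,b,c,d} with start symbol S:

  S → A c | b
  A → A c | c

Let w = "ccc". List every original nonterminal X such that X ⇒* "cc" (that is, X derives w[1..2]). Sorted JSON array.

CNF form of G:
  S -> A T0 | b
  A -> A T0 | c
  T0 -> c

CYK table (by increasing span), restricted to cells inside w[1..2]:
  [1..1]={A,T0}  "c"  orig:{A}
  [2..2]={A,T0}  "c"  orig:{A}
  [1..2]={A,S}  "cc"

Original NTs in T[1,2] deriving "cc": ["A", "S"]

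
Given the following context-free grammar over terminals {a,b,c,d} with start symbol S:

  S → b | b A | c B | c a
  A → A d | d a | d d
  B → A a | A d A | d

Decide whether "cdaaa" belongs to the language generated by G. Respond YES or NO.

CNF form of G:
  S -> T2 A | T3 B | T3 T1 | b
  A -> A T0 | T0 T0 | T0 T1
  B -> A T1 | A X4 | d
  T0 -> d
  T1 -> a
  T2 -> b
  T3 -> c
  X4 -> T0 A

CYK fill:
  T[0,0] 'c' = {T3}  orig:{}
  T[1,1] 'd' = {B,T0}  orig:{B}
  T[2,2] 'a' = {T1}  orig:{}
  T[3,3] 'a' = {T1}  orig:{}
  T[4,4] 'a' = {T1}  orig:{}
  T[0,1] 'cd' = {S}
  T[1,2] 'da' = {A}
  T[2,3] 'aa' = ∅
  T[3,4] 'aa' = ∅
  T[0,2] 'cda' = ∅
  T[1,3] 'daa' = {B}
  T[2,4] 'aaa' = ∅
  T[0,3] 'cdaa' = {S}
  T[1,4] 'daaa' = ∅
  T[0,4] 'cdaaa' = ∅

S ∉ T[0,4] ⇒ NO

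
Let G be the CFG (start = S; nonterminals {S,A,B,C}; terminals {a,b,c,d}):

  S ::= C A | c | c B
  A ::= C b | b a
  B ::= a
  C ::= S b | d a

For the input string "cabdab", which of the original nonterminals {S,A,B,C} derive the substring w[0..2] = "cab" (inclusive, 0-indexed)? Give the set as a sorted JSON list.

Convert to CNF:
  S -> C A | T3 B | c
  A -> C T0 | T0 T1
  B -> a
  C -> S T0 | T2 T1
  T0 -> b
  T1 -> a
  T2 -> d
  T3 -> c

Fill CYK table bottom-up — only the sub-triangle for w[0..2]:
  cell(0,0) c: {S,T3}  orig:{S}
  cell(1,1) a: {B,T1}  orig:{B}
  cell(2,2) b: {T0}  orig:{}
  cell(0,1) ca: {S}
  cell(1,2) ab: ∅
  cell(0,2) cab: {C}

Original NTs in T[0,2] deriving "cab": ["C"]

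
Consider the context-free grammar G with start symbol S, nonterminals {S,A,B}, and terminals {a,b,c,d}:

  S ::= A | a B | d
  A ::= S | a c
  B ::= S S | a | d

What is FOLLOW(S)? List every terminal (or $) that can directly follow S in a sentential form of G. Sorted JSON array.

FIRST iteration:
iter 1:
  A via A→a c: +{a}
  B via B→a: +{a}
  B via B→d: +{d}
  S via S→A: +{a}
  S via S→d: +{d}
  FIRST[S]={a,d}  FIRST[A]={a}  FIRST[B]={a,d}
iter 2:
  A via A→S: +{d}
  FIRST[S]={a,d}  FIRST[A]={a,d}  FIRST[B]={a,d}
iter 3: done
  FIRST[S]={a,d}  FIRST[A]={a,d}  FIRST[B]={a,d}

FOLLOW iteration:
seed FOLLOW(S) with $
iter 1:
  B→S S: FOLLOW(S) ⊇ FIRST(S) = {a,d}; new: +{a,d}
  S→A: FOLLOW(A) ⊇ FOLLOW(S) ⊇ {$,a,d}; new: +{$,a,d}
  S→a B: FOLLOW(B) ⊇ FOLLOW(S) ⊇ {$,a,d}; new: +{$,a,d}
  FOLLOW[S]={$,a,d}  FOLLOW[A]={$,a,d}  FOLLOW[B]={$,a,d}
iter 2: (stable)
  FOLLOW[S]={$,a,d}  FOLLOW[A]={$,a,d}  FOLLOW[B]={$,a,d}

FOLLOW(S) = ["$", "a", "d"]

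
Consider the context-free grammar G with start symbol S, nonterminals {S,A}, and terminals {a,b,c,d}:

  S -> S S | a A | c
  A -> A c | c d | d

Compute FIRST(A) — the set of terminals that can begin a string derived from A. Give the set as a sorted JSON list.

FIRST sets, iterate to fixpoint:
pass 1:
  A via A→c d: +{c}
  A via A→d: +{d}
  S via S→a A: +{a}
  S via S→c: +{c}
  FIRST(S)={a,c}  FIRST(A)={c,d}
pass 2: done
  FIRST(S)={a,c}  FIRST(A)={c,d}

FIRST(A) = ["c", "d"]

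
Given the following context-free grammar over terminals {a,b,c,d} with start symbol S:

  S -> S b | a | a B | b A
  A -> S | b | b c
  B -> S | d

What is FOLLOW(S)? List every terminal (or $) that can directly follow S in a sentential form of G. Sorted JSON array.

FIRST iteration:
round 1:
  A via A→b: +{b}
  B via B→d: +{d}
  S via S→a: +{a}
  S via S→b A: +{b}
  FIRST[S]={a,b}  FIRST[A]={b}  FIRST[B]={d}
round 2:
  A via A→S: +{a}
  B via B→S: +{a,b}
  FIRST[S]={a,b}  FIRST[A]={a,b}  FIRST[B]={a,b,d}
round 3: — fixpoint
  FIRST[S]={a,b}  FIRST[A]={a,b}  FIRST[B]={a,b,d}

FOLLOW iteration:
seed FOLLOW(S) with $
iter 1:
  S→S b: FOLLOW(S) ⊇ FIRST(b) = {b}; new: +{b}
  S→a B: FOLLOW(B) ⊇ FOLLOW(S) ⊇ {$,b}; new: +{$,b}
  S→b A: FOLLOW(A) ⊇ FOLLOW(S) ⊇ {$,b}; new: +{$,b}
  S: {$,b}  A: {$,b}  B: {$,b}
iter 2: (no change)
  S: {$,b}  A: {$,b}  B: {$,b}

FOLLOW(S) = ["$", "b"]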